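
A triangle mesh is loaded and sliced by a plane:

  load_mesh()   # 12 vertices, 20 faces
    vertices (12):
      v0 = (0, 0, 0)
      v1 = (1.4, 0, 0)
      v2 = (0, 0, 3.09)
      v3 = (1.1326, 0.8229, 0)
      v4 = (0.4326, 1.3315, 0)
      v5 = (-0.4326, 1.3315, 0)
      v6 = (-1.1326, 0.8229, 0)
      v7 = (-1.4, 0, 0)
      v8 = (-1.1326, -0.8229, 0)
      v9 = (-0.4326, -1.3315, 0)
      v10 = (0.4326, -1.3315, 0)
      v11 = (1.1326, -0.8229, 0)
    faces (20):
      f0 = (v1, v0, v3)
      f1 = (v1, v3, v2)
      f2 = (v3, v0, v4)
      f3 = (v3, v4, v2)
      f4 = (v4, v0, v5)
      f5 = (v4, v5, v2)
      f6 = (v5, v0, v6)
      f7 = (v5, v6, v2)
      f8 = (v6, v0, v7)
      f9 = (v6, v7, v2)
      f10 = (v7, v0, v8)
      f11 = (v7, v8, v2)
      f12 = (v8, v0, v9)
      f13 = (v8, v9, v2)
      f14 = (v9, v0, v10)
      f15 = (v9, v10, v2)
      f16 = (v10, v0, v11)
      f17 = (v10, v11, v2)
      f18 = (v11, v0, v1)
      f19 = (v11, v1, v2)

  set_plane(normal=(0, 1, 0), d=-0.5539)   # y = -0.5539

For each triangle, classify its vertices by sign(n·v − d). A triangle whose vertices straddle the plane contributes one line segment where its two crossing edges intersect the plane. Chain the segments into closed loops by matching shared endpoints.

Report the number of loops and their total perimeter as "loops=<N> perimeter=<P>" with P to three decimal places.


Straddling triangles (10 of 20):
  (v7,v0,v8) [++-] → (-0.762361, -0.5539, 0)–(-1.22001, -0.5539, 0)  len=0.4576
  (v7,v8,v2) [+-+] → (-1.22001, -0.5539, 0)–(-0.762361, -0.5539, 1.0101)  len=1.1089
  (v8,v0,v9) [-+-] → (-0.762361, -0.5539, 0)–(-0.17996, -0.5539, 0)  len=0.5824
  (v8,v9,v2) [--+] → (-0.17996, -0.5539, 1.80457)–(-0.762361, -0.5539, 1.0101)  len=0.9851
  (v9,v0,v10) [-+-] → (-0.17996, -0.5539, 0)–(0.17996, -0.5539, 0)  len=0.3599
  (v9,v10,v2) [--+] → (0.17996, -0.5539, 1.80457)–(-0.17996, -0.5539, 1.80457)  len=0.3599
  (v10,v0,v11) [-+-] → (0.17996, -0.5539, 0)–(0.762361, -0.5539, 0)  len=0.5824
  (v10,v11,v2) [--+] → (0.762361, -0.5539, 1.0101)–(0.17996, -0.5539, 1.80457)  len=0.9851
  (v11,v0,v1) [-++] → (0.762361, -0.5539, 0)–(1.22001, -0.5539, 0)  len=0.4576
  (v11,v1,v2) [-++] → (1.22001, -0.5539, 0)–(0.762361, -0.5539, 1.0101)  len=1.1089

Chained into 1 loop(s):
  loop 1: 10 segments, perimeter = 6.9880
Total perimeter = 6.988

loops=1 perimeter=6.988


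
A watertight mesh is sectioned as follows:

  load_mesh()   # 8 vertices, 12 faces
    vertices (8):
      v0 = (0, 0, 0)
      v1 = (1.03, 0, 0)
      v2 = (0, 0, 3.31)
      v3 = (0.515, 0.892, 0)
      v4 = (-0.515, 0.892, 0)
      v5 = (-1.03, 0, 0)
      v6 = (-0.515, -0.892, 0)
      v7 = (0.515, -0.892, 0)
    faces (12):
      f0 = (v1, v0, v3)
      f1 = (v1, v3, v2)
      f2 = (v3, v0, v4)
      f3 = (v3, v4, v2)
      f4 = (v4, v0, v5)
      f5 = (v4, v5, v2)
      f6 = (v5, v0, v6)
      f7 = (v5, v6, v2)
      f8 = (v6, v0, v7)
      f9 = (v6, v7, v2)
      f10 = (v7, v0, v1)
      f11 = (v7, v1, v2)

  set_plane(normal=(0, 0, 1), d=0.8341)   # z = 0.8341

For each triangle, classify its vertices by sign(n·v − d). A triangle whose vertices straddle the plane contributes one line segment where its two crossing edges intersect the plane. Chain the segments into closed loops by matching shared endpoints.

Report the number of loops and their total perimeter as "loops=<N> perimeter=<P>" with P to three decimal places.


Straddling triangles (6 of 12):
  (v1,v3,v2) [--+] → (0.385223, 0.667221, 0.8341)–(0.770446, 0, 0.8341)  len=0.7704
  (v3,v4,v2) [--+] → (-0.385223, 0.667221, 0.8341)–(0.385223, 0.667221, 0.8341)  len=0.7704
  (v4,v5,v2) [--+] → (-0.770446, 0, 0.8341)–(-0.385223, 0.667221, 0.8341)  len=0.7704
  (v5,v6,v2) [--+] → (-0.385223, -0.667221, 0.8341)–(-0.770446, 0, 0.8341)  len=0.7704
  (v6,v7,v2) [--+] → (0.385223, -0.667221, 0.8341)–(-0.385223, -0.667221, 0.8341)  len=0.7704
  (v7,v1,v2) [--+] → (0.770446, 0, 0.8341)–(0.385223, -0.667221, 0.8341)  len=0.7704

Chained into 1 loop(s):
  loop 1: 6 segments, perimeter = 4.6227
Total perimeter = 4.623

loops=1 perimeter=4.623


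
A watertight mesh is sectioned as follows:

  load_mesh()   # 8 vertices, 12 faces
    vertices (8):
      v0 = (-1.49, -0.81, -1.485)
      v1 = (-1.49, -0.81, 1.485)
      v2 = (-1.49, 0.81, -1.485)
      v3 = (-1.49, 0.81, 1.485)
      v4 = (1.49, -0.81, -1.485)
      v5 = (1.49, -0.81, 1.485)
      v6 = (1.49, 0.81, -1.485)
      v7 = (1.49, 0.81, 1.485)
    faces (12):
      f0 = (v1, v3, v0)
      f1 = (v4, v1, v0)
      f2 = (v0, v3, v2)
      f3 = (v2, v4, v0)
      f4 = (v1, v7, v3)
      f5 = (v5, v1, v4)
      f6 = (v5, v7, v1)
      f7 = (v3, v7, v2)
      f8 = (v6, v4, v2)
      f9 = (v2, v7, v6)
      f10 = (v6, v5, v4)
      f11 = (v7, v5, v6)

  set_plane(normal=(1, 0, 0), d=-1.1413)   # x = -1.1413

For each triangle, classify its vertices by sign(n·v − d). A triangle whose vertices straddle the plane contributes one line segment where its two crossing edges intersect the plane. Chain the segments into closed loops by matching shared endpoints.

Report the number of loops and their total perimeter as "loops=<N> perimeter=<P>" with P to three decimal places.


loops=1 perimeter=9.180

Straddling triangles (8 of 12):
  (v4,v1,v0) [+--] → (-1.1413, -0.81, 1.13747)–(-1.1413, -0.81, -1.485)  len=2.6225
  (v2,v4,v0) [-+-] → (-1.1413, 0.620438, -1.485)–(-1.1413, -0.81, -1.485)  len=1.4304
  (v1,v7,v3) [-+-] → (-1.1413, -0.620438, 1.485)–(-1.1413, 0.81, 1.485)  len=1.4304
  (v5,v1,v4) [+-+] → (-1.1413, -0.81, 1.485)–(-1.1413, -0.81, 1.13747)  len=0.3475
  (v5,v7,v1) [++-] → (-1.1413, -0.620438, 1.485)–(-1.1413, -0.81, 1.485)  len=0.1896
  (v3,v7,v2) [-+-] → (-1.1413, 0.81, 1.485)–(-1.1413, 0.81, -1.13747)  len=2.6225
  (v6,v4,v2) [++-] → (-1.1413, 0.620438, -1.485)–(-1.1413, 0.81, -1.485)  len=0.1896
  (v2,v7,v6) [-++] → (-1.1413, 0.81, -1.13747)–(-1.1413, 0.81, -1.485)  len=0.3475

Chained into 1 loop(s):
  loop 1: 8 segments, perimeter = 9.1800
Total perimeter = 9.180


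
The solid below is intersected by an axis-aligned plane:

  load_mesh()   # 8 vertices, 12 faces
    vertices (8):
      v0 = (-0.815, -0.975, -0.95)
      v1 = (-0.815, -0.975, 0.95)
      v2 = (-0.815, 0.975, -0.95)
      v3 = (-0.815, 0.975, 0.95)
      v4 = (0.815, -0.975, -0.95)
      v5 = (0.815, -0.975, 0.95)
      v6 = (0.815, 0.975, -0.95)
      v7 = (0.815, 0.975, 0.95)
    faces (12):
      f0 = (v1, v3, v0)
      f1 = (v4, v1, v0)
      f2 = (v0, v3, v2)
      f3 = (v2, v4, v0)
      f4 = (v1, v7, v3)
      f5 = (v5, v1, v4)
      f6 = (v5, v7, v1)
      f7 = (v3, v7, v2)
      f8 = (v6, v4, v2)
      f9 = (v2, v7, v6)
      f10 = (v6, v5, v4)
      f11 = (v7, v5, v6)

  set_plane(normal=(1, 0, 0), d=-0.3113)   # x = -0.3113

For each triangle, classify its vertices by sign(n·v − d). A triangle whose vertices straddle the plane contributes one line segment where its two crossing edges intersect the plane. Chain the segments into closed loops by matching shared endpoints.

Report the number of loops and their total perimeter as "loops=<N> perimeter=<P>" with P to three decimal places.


Straddling triangles (8 of 12):
  (v4,v1,v0) [+--] → (-0.3113, -0.975, 0.362865)–(-0.3113, -0.975, -0.95)  len=1.3129
  (v2,v4,v0) [-+-] → (-0.3113, 0.372414, -0.95)–(-0.3113, -0.975, -0.95)  len=1.3474
  (v1,v7,v3) [-+-] → (-0.3113, -0.372414, 0.95)–(-0.3113, 0.975, 0.95)  len=1.3474
  (v5,v1,v4) [+-+] → (-0.3113, -0.975, 0.95)–(-0.3113, -0.975, 0.362865)  len=0.5871
  (v5,v7,v1) [++-] → (-0.3113, -0.372414, 0.95)–(-0.3113, -0.975, 0.95)  len=0.6026
  (v3,v7,v2) [-+-] → (-0.3113, 0.975, 0.95)–(-0.3113, 0.975, -0.362865)  len=1.3129
  (v6,v4,v2) [++-] → (-0.3113, 0.372414, -0.95)–(-0.3113, 0.975, -0.95)  len=0.6026
  (v2,v7,v6) [-++] → (-0.3113, 0.975, -0.362865)–(-0.3113, 0.975, -0.95)  len=0.5871

Chained into 1 loop(s):
  loop 1: 8 segments, perimeter = 7.7000
Total perimeter = 7.700

loops=1 perimeter=7.700


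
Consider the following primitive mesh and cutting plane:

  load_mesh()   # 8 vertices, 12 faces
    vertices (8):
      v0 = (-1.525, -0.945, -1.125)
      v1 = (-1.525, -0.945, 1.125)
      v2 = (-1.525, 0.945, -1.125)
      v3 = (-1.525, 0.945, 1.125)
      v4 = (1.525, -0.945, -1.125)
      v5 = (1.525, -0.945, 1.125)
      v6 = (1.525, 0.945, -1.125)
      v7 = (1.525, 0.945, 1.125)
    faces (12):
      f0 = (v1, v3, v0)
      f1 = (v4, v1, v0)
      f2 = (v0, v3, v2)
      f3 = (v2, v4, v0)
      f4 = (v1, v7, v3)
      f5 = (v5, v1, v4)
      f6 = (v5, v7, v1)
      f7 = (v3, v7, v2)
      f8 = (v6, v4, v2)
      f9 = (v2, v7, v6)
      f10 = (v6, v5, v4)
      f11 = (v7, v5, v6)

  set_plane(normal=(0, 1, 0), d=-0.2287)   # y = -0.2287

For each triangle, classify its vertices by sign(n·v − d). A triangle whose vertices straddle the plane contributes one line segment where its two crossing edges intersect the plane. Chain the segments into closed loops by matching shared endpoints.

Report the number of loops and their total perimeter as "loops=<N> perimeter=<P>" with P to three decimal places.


loops=1 perimeter=10.600

Straddling triangles (8 of 12):
  (v1,v3,v0) [-+-] → (-1.525, -0.2287, 1.125)–(-1.525, -0.2287, -0.272262)  len=1.3973
  (v0,v3,v2) [-++] → (-1.525, -0.2287, -0.272262)–(-1.525, -0.2287, -1.125)  len=0.8527
  (v2,v4,v0) [+--] → (0.369066, -0.2287, -1.125)–(-1.525, -0.2287, -1.125)  len=1.8941
  (v1,v7,v3) [-++] → (-0.369066, -0.2287, 1.125)–(-1.525, -0.2287, 1.125)  len=1.1559
  (v5,v7,v1) [-+-] → (1.525, -0.2287, 1.125)–(-0.369066, -0.2287, 1.125)  len=1.8941
  (v6,v4,v2) [+-+] → (1.525, -0.2287, -1.125)–(0.369066, -0.2287, -1.125)  len=1.1559
  (v6,v5,v4) [+--] → (1.525, -0.2287, 0.272262)–(1.525, -0.2287, -1.125)  len=1.3973
  (v7,v5,v6) [+-+] → (1.525, -0.2287, 1.125)–(1.525, -0.2287, 0.272262)  len=0.8527

Chained into 1 loop(s):
  loop 1: 8 segments, perimeter = 10.6000
Total perimeter = 10.600


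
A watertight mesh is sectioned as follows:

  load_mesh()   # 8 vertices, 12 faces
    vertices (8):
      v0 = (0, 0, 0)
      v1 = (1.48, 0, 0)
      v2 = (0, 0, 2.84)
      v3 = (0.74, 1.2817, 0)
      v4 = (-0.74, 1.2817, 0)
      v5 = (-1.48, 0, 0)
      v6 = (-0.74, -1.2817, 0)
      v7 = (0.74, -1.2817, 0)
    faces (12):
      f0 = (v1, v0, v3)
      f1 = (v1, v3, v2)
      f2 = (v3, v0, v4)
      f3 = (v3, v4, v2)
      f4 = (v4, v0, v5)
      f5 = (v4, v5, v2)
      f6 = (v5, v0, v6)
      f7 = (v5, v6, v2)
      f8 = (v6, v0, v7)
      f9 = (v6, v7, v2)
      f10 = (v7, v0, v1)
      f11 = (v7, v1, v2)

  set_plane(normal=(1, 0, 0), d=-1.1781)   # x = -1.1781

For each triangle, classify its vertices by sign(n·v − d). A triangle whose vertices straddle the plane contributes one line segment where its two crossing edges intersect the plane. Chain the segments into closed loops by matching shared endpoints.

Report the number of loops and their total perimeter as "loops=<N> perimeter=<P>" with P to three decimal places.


Straddling triangles (4 of 12):
  (v4,v0,v5) [++-] → (-1.1781, 0, 0)–(-1.1781, 0.522899, 0)  len=0.5229
  (v4,v5,v2) [+-+] → (-1.1781, 0.522899, 0)–(-1.1781, 0, 0.579322)  len=0.7804
  (v5,v0,v6) [-++] → (-1.1781, 0, 0)–(-1.1781, -0.522899, 0)  len=0.5229
  (v5,v6,v2) [-++] → (-1.1781, -0.522899, 0)–(-1.1781, 0, 0.579322)  len=0.7804

Chained into 1 loop(s):
  loop 1: 4 segments, perimeter = 2.6066
Total perimeter = 2.607

loops=1 perimeter=2.607


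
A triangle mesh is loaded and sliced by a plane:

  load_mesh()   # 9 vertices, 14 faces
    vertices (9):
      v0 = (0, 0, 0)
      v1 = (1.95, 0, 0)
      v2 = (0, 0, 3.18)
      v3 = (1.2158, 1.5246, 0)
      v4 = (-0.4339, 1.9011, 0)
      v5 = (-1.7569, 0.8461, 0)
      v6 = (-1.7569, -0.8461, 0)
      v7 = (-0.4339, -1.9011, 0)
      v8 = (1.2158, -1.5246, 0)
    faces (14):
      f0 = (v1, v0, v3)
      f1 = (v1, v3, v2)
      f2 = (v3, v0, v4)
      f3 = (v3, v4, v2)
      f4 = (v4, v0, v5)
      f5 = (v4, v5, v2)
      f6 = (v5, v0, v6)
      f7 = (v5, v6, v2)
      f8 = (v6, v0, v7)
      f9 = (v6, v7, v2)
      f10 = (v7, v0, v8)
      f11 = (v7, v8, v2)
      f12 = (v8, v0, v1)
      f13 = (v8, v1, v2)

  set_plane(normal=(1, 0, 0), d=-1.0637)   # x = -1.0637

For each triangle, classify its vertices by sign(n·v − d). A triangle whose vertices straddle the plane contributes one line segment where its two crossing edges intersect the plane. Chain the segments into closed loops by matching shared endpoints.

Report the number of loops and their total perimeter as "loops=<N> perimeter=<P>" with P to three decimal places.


Straddling triangles (6 of 14):
  (v4,v0,v5) [++-] → (-1.0637, 0.512264, 0)–(-1.0637, 1.39888, 0)  len=0.8866
  (v4,v5,v2) [+-+] → (-1.0637, 1.39888, 0)–(-1.0637, 0.512264, 1.2547)  len=1.5363
  (v5,v0,v6) [-+-] → (-1.0637, 0.512264, 0)–(-1.0637, -0.512264, 0)  len=1.0245
  (v5,v6,v2) [--+] → (-1.0637, -0.512264, 1.2547)–(-1.0637, 0.512264, 1.2547)  len=1.0245
  (v6,v0,v7) [-++] → (-1.0637, -0.512264, 0)–(-1.0637, -1.39888, 0)  len=0.8866
  (v6,v7,v2) [-++] → (-1.0637, -1.39888, 0)–(-1.0637, -0.512264, 1.2547)  len=1.5363

Chained into 1 loop(s):
  loop 1: 6 segments, perimeter = 6.8950
Total perimeter = 6.895

loops=1 perimeter=6.895


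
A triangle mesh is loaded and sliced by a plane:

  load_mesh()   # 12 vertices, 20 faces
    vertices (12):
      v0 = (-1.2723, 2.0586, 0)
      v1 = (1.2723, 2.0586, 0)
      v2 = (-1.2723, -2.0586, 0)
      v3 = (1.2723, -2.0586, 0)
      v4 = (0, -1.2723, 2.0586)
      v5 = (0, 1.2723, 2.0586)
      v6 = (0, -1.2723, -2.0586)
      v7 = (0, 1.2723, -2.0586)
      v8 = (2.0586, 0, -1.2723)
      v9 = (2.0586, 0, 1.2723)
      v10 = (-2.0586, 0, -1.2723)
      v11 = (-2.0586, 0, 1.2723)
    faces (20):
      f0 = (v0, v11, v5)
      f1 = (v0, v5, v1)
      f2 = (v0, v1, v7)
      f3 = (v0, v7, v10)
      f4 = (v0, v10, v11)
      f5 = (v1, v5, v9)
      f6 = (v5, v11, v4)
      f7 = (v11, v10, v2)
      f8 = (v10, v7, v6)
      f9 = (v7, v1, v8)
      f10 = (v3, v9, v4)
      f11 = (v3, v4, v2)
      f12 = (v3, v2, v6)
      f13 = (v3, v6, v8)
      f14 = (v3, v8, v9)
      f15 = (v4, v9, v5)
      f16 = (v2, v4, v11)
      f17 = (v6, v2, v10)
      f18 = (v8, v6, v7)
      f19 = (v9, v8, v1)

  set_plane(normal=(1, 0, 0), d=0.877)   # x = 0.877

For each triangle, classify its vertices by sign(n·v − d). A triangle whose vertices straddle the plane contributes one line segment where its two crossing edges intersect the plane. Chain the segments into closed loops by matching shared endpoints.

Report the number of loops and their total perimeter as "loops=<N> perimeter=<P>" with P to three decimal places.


Straddling triangles (10 of 20):
  (v0,v5,v1) [--+] → (0.877, 1.8143, 0.639601)–(0.877, 2.0586, 0)  len=0.6847
  (v0,v1,v7) [-+-] → (0.877, 2.0586, 0)–(0.877, 1.8143, -0.639601)  len=0.6847
  (v1,v5,v9) [+-+] → (0.877, 1.8143, 0.639601)–(0.877, 0.730278, 1.72362)  len=1.5330
  (v7,v1,v8) [-++] → (0.877, 1.8143, -0.639601)–(0.877, 0.730278, -1.72362)  len=1.5330
  (v3,v9,v4) [++-] → (0.877, -0.730278, 1.72362)–(0.877, -1.8143, 0.639601)  len=1.5330
  (v3,v4,v2) [+--] → (0.877, -1.8143, 0.639601)–(0.877, -2.0586, 0)  len=0.6847
  (v3,v2,v6) [+--] → (0.877, -2.0586, 0)–(0.877, -1.8143, -0.639601)  len=0.6847
  (v3,v6,v8) [+-+] → (0.877, -1.8143, -0.639601)–(0.877, -0.730278, -1.72362)  len=1.5330
  (v4,v9,v5) [-+-] → (0.877, -0.730278, 1.72362)–(0.877, 0.730278, 1.72362)  len=1.4606
  (v8,v6,v7) [+--] → (0.877, -0.730278, -1.72362)–(0.877, 0.730278, -1.72362)  len=1.4606

Chained into 1 loop(s):
  loop 1: 10 segments, perimeter = 11.7919
Total perimeter = 11.792

loops=1 perimeter=11.792


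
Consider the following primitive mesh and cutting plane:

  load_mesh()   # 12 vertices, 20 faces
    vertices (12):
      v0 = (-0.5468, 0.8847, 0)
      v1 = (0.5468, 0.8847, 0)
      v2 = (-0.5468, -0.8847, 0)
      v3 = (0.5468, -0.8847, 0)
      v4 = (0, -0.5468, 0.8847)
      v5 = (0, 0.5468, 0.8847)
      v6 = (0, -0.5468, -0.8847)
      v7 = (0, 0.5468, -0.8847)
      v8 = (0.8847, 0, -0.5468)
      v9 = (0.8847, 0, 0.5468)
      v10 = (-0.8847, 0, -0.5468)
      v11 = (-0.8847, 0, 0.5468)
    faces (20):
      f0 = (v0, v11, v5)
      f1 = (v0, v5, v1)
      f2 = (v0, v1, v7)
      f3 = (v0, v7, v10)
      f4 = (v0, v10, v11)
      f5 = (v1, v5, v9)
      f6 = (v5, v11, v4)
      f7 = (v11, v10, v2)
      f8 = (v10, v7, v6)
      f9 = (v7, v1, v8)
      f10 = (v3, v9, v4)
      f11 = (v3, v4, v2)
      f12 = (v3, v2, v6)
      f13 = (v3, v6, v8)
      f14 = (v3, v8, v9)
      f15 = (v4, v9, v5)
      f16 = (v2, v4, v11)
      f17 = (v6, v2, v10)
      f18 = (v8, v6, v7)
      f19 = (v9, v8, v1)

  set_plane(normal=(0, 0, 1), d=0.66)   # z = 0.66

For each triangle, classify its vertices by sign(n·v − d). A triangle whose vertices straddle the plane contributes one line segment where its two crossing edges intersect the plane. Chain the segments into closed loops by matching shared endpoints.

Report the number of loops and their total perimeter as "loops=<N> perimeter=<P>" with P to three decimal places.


Straddling triangles (8 of 20):
  (v0,v11,v5) [--+] → (-0.588316, 0.183184, 0.66)–(-0.138879, 0.632621, 0.66)  len=0.6356
  (v0,v5,v1) [-+-] → (-0.138879, 0.632621, 0.66)–(0.138879, 0.632621, 0.66)  len=0.2778
  (v1,v5,v9) [-+-] → (0.138879, 0.632621, 0.66)–(0.588316, 0.183184, 0.66)  len=0.6356
  (v5,v11,v4) [+-+] → (-0.588316, 0.183184, 0.66)–(-0.588316, -0.183184, 0.66)  len=0.3664
  (v3,v9,v4) [--+] → (0.588316, -0.183184, 0.66)–(0.138879, -0.632621, 0.66)  len=0.6356
  (v3,v4,v2) [-+-] → (0.138879, -0.632621, 0.66)–(-0.138879, -0.632621, 0.66)  len=0.2778
  (v4,v9,v5) [+-+] → (0.588316, -0.183184, 0.66)–(0.588316, 0.183184, 0.66)  len=0.3664
  (v2,v4,v11) [-+-] → (-0.138879, -0.632621, 0.66)–(-0.588316, -0.183184, 0.66)  len=0.6356

Chained into 1 loop(s):
  loop 1: 8 segments, perimeter = 3.8307
Total perimeter = 3.831

loops=1 perimeter=3.831


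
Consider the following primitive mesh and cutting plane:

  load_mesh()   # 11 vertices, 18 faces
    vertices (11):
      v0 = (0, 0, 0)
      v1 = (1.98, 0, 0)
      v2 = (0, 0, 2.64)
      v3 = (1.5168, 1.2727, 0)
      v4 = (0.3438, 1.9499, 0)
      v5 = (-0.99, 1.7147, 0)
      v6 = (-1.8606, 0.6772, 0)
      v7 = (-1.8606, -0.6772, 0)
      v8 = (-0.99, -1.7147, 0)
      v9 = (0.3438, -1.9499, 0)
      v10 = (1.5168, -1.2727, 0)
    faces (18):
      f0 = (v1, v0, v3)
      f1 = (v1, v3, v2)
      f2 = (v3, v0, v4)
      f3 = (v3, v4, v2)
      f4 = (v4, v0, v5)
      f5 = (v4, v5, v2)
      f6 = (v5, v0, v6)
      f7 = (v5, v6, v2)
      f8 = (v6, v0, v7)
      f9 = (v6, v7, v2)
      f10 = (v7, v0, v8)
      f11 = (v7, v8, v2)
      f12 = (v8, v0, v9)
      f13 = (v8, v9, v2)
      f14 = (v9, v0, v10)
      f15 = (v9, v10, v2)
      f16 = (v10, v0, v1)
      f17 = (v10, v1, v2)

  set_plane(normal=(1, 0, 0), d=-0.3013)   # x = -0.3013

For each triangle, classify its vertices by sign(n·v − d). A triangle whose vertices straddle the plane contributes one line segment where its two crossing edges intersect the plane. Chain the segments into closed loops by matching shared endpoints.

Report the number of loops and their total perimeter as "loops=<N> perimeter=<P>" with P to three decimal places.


Straddling triangles (10 of 18):
  (v4,v0,v5) [++-] → (-0.3013, 0.521858, 0)–(-0.3013, 1.83614, 0)  len=1.3143
  (v4,v5,v2) [+-+] → (-0.3013, 1.83614, 0)–(-0.3013, 0.521858, 1.83653)  len=2.2584
  (v5,v0,v6) [-+-] → (-0.3013, 0.521858, 0)–(-0.3013, 0.109664, 0)  len=0.4122
  (v5,v6,v2) [--+] → (-0.3013, 0.109664, 2.21249)–(-0.3013, 0.521858, 1.83653)  len=0.5579
  (v6,v0,v7) [-+-] → (-0.3013, 0.109664, 0)–(-0.3013, -0.109664, 0)  len=0.2193
  (v6,v7,v2) [--+] → (-0.3013, -0.109664, 2.21249)–(-0.3013, 0.109664, 2.21249)  len=0.2193
  (v7,v0,v8) [-+-] → (-0.3013, -0.109664, 0)–(-0.3013, -0.521858, 0)  len=0.4122
  (v7,v8,v2) [--+] → (-0.3013, -0.521858, 1.83653)–(-0.3013, -0.109664, 2.21249)  len=0.5579
  (v8,v0,v9) [-++] → (-0.3013, -0.521858, 0)–(-0.3013, -1.83614, 0)  len=1.3143
  (v8,v9,v2) [-++] → (-0.3013, -1.83614, 0)–(-0.3013, -0.521858, 1.83653)  len=2.2584

Chained into 1 loop(s):
  loop 1: 10 segments, perimeter = 9.5241
Total perimeter = 9.524

loops=1 perimeter=9.524


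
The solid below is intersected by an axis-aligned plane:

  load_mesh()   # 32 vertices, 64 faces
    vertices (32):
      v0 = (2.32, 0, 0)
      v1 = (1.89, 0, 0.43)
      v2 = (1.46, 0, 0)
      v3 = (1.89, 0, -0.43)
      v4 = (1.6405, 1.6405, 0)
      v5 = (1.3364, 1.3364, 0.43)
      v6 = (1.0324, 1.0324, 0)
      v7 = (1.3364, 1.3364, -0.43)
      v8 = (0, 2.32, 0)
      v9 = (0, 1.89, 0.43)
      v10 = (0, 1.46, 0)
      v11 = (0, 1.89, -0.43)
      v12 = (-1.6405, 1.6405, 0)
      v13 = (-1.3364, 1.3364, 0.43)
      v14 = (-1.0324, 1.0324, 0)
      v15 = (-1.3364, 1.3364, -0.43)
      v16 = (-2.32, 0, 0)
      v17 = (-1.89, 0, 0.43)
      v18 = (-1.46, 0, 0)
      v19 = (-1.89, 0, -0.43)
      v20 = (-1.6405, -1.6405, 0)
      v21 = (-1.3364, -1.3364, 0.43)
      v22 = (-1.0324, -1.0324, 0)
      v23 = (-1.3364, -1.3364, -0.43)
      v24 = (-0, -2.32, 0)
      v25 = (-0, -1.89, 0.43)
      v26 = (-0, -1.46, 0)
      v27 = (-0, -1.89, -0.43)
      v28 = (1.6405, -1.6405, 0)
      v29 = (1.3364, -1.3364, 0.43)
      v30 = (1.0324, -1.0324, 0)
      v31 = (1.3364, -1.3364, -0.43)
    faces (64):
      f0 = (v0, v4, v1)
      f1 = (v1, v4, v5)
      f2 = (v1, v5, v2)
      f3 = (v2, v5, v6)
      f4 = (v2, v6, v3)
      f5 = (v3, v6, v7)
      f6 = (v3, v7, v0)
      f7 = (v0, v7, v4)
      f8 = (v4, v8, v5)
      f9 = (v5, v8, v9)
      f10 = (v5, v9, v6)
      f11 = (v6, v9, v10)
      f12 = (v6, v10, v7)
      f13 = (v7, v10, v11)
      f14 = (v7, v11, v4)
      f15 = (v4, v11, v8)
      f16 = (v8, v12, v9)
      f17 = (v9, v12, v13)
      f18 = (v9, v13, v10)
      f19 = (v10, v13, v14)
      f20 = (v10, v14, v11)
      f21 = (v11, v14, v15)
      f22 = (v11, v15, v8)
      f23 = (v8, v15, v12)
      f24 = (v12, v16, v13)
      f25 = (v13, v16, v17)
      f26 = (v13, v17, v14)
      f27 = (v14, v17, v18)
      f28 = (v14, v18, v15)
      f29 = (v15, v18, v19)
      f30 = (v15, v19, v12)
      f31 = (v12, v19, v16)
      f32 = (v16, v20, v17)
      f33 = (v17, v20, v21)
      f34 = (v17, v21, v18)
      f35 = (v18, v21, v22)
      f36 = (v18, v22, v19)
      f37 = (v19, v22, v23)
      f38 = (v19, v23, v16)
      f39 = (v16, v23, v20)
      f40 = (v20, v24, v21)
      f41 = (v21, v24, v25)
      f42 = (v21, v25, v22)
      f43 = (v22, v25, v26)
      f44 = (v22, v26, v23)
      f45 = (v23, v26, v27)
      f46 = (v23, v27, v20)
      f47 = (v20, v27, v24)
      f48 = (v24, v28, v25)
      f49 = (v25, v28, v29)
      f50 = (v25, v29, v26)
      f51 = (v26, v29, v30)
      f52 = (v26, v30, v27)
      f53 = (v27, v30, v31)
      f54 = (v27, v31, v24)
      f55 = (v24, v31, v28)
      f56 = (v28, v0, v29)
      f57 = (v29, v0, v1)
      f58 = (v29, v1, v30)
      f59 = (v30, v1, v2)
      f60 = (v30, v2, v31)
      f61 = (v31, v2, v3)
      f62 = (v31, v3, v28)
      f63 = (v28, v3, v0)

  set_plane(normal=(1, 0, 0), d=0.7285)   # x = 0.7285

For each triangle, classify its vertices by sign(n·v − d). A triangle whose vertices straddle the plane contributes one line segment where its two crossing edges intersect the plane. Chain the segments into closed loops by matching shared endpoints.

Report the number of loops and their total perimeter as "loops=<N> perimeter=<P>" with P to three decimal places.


loops=2 perimeter=4.865

Straddling triangles (16 of 64):
  (v4,v8,v5) [+-+] → (0.7285, 2.01825, 0)–(0.7285, 1.78382, 0.234402)  len=0.3315
  (v5,v8,v9) [+--] → (0.7285, 1.78382, 0.234402)–(0.7285, 1.58822, 0.43)  len=0.2766
  (v5,v9,v6) [+-+] → (0.7285, 1.58822, 0.43)–(0.7285, 1.28485, 0.126576)  len=0.4291
  (v6,v9,v10) [+--] → (0.7285, 1.28485, 0.126576)–(0.7285, 1.15827, 0)  len=0.1790
  (v6,v10,v7) [+-+] → (0.7285, 1.15827, 0)–(0.7285, 1.39262, -0.234402)  len=0.3315
  (v7,v10,v11) [+--] → (0.7285, 1.39262, -0.234402)–(0.7285, 1.58822, -0.43)  len=0.2766
  (v7,v11,v4) [+-+] → (0.7285, 1.58822, -0.43)–(0.7285, 1.7792, -0.239049)  len=0.2701
  (v4,v11,v8) [+--] → (0.7285, 1.7792, -0.239049)–(0.7285, 2.01825, 0)  len=0.3381
  (v24,v28,v25) [-+-] → (0.7285, -2.01825, 0)–(0.7285, -1.7792, 0.239049)  len=0.3381
  (v25,v28,v29) [-++] → (0.7285, -1.7792, 0.239049)–(0.7285, -1.58822, 0.43)  len=0.2701
  (v25,v29,v26) [-+-] → (0.7285, -1.58822, 0.43)–(0.7285, -1.39262, 0.234402)  len=0.2766
  (v26,v29,v30) [-++] → (0.7285, -1.39262, 0.234402)–(0.7285, -1.15827, 0)  len=0.3315
  (v26,v30,v27) [-+-] → (0.7285, -1.15827, 0)–(0.7285, -1.28485, -0.126576)  len=0.1790
  (v27,v30,v31) [-++] → (0.7285, -1.28485, -0.126576)–(0.7285, -1.58822, -0.43)  len=0.4291
  (v27,v31,v24) [-+-] → (0.7285, -1.58822, -0.43)–(0.7285, -1.78382, -0.234402)  len=0.2766
  (v24,v31,v28) [-++] → (0.7285, -1.78382, -0.234402)–(0.7285, -2.01825, 0)  len=0.3315

Chained into 2 loop(s):
  loop 1: 8 segments, perimeter = 2.4324
  loop 2: 8 segments, perimeter = 2.4324
Total perimeter = 4.865


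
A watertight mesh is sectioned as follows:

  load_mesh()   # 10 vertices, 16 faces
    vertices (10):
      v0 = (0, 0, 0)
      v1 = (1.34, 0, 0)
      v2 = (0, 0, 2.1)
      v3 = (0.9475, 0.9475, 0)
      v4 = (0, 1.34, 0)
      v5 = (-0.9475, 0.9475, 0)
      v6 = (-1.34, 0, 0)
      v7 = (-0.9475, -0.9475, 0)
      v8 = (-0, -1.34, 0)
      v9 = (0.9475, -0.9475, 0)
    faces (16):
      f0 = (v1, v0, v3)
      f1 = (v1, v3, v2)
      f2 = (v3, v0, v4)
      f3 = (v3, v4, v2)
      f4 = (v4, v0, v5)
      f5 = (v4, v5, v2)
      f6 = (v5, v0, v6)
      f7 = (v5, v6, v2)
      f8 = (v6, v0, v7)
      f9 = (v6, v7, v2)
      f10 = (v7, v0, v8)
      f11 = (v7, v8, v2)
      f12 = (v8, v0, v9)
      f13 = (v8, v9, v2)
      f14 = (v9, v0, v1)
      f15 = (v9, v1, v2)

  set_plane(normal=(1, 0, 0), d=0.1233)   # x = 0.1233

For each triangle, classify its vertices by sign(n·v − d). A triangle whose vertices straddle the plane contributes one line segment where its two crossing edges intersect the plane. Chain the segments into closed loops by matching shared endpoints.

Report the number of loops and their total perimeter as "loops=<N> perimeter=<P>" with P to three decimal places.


Straddling triangles (8 of 16):
  (v1,v0,v3) [+-+] → (0.1233, 0, 0)–(0.1233, 0.1233, 0)  len=0.1233
  (v1,v3,v2) [++-] → (0.1233, 0.1233, 1.82672)–(0.1233, 0, 1.90677)  len=0.1470
  (v3,v0,v4) [+--] → (0.1233, 0.1233, 0)–(0.1233, 1.28892, 0)  len=1.1656
  (v3,v4,v2) [+--] → (0.1233, 1.28892, 0)–(0.1233, 0.1233, 1.82672)  len=2.1669
  (v8,v0,v9) [--+] → (0.1233, -0.1233, 0)–(0.1233, -1.28892, 0)  len=1.1656
  (v8,v9,v2) [-+-] → (0.1233, -1.28892, 0)–(0.1233, -0.1233, 1.82672)  len=2.1669
  (v9,v0,v1) [+-+] → (0.1233, -0.1233, 0)–(0.1233, 0, 0)  len=0.1233
  (v9,v1,v2) [++-] → (0.1233, 0, 1.90677)–(0.1233, -0.1233, 1.82672)  len=0.1470

Chained into 1 loop(s):
  loop 1: 8 segments, perimeter = 7.2057
Total perimeter = 7.206

loops=1 perimeter=7.206


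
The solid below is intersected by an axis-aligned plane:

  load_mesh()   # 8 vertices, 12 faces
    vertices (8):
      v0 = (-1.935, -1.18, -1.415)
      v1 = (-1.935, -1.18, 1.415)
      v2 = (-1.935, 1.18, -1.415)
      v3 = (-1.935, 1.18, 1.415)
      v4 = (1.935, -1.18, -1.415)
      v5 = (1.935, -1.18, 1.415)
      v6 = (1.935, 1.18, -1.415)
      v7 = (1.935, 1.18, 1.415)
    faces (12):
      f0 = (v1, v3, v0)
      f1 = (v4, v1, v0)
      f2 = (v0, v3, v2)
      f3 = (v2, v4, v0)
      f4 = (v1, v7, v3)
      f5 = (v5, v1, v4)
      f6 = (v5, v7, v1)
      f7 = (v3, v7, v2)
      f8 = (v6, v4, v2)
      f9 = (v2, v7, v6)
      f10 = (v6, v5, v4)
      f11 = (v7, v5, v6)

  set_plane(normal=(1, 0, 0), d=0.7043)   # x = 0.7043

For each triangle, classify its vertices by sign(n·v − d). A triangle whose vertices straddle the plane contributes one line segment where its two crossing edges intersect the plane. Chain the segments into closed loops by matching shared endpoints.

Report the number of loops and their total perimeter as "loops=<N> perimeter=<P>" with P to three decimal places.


loops=1 perimeter=10.380

Straddling triangles (8 of 12):
  (v4,v1,v0) [+--] → (0.7043, -1.18, -0.515031)–(0.7043, -1.18, -1.415)  len=0.9000
  (v2,v4,v0) [-+-] → (0.7043, -0.429496, -1.415)–(0.7043, -1.18, -1.415)  len=0.7505
  (v1,v7,v3) [-+-] → (0.7043, 0.429496, 1.415)–(0.7043, 1.18, 1.415)  len=0.7505
  (v5,v1,v4) [+-+] → (0.7043, -1.18, 1.415)–(0.7043, -1.18, -0.515031)  len=1.9300
  (v5,v7,v1) [++-] → (0.7043, 0.429496, 1.415)–(0.7043, -1.18, 1.415)  len=1.6095
  (v3,v7,v2) [-+-] → (0.7043, 1.18, 1.415)–(0.7043, 1.18, 0.515031)  len=0.9000
  (v6,v4,v2) [++-] → (0.7043, -0.429496, -1.415)–(0.7043, 1.18, -1.415)  len=1.6095
  (v2,v7,v6) [-++] → (0.7043, 1.18, 0.515031)–(0.7043, 1.18, -1.415)  len=1.9300

Chained into 1 loop(s):
  loop 1: 8 segments, perimeter = 10.3800
Total perimeter = 10.380


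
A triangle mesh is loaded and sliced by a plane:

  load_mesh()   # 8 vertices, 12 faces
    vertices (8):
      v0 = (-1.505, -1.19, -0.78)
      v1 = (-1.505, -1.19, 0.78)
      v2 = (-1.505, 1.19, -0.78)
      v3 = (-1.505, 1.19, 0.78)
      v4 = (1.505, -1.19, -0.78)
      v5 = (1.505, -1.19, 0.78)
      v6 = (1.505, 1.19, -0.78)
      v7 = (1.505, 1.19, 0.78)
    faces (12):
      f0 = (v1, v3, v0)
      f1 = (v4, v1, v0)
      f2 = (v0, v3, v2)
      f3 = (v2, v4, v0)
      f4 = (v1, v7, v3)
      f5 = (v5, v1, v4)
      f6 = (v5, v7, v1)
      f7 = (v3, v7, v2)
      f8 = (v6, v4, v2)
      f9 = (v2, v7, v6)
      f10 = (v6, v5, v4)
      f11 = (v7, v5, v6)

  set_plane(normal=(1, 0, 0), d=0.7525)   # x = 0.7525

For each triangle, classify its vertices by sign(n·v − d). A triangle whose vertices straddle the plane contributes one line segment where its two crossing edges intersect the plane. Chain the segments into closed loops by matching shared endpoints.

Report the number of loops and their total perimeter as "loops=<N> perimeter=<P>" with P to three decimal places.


loops=1 perimeter=7.880

Straddling triangles (8 of 12):
  (v4,v1,v0) [+--] → (0.7525, -1.19, -0.39)–(0.7525, -1.19, -0.78)  len=0.3900
  (v2,v4,v0) [-+-] → (0.7525, -0.595, -0.78)–(0.7525, -1.19, -0.78)  len=0.5950
  (v1,v7,v3) [-+-] → (0.7525, 0.595, 0.78)–(0.7525, 1.19, 0.78)  len=0.5950
  (v5,v1,v4) [+-+] → (0.7525, -1.19, 0.78)–(0.7525, -1.19, -0.39)  len=1.1700
  (v5,v7,v1) [++-] → (0.7525, 0.595, 0.78)–(0.7525, -1.19, 0.78)  len=1.7850
  (v3,v7,v2) [-+-] → (0.7525, 1.19, 0.78)–(0.7525, 1.19, 0.39)  len=0.3900
  (v6,v4,v2) [++-] → (0.7525, -0.595, -0.78)–(0.7525, 1.19, -0.78)  len=1.7850
  (v2,v7,v6) [-++] → (0.7525, 1.19, 0.39)–(0.7525, 1.19, -0.78)  len=1.1700

Chained into 1 loop(s):
  loop 1: 8 segments, perimeter = 7.8800
Total perimeter = 7.880


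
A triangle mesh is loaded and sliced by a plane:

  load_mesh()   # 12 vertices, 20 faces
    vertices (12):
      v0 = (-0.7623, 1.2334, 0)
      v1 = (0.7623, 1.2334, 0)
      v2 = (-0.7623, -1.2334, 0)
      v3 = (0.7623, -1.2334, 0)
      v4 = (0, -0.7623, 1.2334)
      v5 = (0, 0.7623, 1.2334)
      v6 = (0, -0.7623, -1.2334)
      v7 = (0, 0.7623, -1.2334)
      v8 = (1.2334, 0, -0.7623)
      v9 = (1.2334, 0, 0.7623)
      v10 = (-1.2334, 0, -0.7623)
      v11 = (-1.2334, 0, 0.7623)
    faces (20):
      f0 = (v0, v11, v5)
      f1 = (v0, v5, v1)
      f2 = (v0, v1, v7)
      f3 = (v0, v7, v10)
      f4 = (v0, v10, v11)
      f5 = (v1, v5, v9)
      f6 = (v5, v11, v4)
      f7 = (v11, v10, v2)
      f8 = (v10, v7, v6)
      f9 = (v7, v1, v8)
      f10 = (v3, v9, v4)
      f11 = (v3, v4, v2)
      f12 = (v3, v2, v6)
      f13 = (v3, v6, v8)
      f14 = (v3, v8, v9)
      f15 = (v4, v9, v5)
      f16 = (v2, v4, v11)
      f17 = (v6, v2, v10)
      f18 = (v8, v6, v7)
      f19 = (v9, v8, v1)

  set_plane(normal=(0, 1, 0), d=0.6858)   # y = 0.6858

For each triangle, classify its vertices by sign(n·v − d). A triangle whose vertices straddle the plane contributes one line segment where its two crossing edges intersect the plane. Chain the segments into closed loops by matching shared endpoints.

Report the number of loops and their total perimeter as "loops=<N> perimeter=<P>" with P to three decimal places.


Straddling triangles (10 of 20):
  (v0,v11,v5) [+-+] → (-0.971457, 0.6858, 0.338443)–(-0.123777, 0.6858, 1.18612)  len=1.1988
  (v0,v7,v10) [++-] → (-0.123777, 0.6858, -1.18612)–(-0.971457, 0.6858, -0.338443)  len=1.1988
  (v0,v10,v11) [+--] → (-0.971457, 0.6858, -0.338443)–(-0.971457, 0.6858, 0.338443)  len=0.6769
  (v1,v5,v9) [++-] → (0.123777, 0.6858, 1.18612)–(0.971457, 0.6858, 0.338443)  len=1.1988
  (v5,v11,v4) [+--] → (-0.123777, 0.6858, 1.18612)–(0, 0.6858, 1.2334)  len=0.1325
  (v10,v7,v6) [-+-] → (-0.123777, 0.6858, -1.18612)–(0, 0.6858, -1.2334)  len=0.1325
  (v7,v1,v8) [++-] → (0.971457, 0.6858, -0.338443)–(0.123777, 0.6858, -1.18612)  len=1.1988
  (v4,v9,v5) [--+] → (0.123777, 0.6858, 1.18612)–(0, 0.6858, 1.2334)  len=0.1325
  (v8,v6,v7) [--+] → (0, 0.6858, -1.2334)–(0.123777, 0.6858, -1.18612)  len=0.1325
  (v9,v8,v1) [--+] → (0.971457, 0.6858, -0.338443)–(0.971457, 0.6858, 0.338443)  len=0.6769

Chained into 1 loop(s):
  loop 1: 10 segments, perimeter = 6.6790
Total perimeter = 6.679

loops=1 perimeter=6.679


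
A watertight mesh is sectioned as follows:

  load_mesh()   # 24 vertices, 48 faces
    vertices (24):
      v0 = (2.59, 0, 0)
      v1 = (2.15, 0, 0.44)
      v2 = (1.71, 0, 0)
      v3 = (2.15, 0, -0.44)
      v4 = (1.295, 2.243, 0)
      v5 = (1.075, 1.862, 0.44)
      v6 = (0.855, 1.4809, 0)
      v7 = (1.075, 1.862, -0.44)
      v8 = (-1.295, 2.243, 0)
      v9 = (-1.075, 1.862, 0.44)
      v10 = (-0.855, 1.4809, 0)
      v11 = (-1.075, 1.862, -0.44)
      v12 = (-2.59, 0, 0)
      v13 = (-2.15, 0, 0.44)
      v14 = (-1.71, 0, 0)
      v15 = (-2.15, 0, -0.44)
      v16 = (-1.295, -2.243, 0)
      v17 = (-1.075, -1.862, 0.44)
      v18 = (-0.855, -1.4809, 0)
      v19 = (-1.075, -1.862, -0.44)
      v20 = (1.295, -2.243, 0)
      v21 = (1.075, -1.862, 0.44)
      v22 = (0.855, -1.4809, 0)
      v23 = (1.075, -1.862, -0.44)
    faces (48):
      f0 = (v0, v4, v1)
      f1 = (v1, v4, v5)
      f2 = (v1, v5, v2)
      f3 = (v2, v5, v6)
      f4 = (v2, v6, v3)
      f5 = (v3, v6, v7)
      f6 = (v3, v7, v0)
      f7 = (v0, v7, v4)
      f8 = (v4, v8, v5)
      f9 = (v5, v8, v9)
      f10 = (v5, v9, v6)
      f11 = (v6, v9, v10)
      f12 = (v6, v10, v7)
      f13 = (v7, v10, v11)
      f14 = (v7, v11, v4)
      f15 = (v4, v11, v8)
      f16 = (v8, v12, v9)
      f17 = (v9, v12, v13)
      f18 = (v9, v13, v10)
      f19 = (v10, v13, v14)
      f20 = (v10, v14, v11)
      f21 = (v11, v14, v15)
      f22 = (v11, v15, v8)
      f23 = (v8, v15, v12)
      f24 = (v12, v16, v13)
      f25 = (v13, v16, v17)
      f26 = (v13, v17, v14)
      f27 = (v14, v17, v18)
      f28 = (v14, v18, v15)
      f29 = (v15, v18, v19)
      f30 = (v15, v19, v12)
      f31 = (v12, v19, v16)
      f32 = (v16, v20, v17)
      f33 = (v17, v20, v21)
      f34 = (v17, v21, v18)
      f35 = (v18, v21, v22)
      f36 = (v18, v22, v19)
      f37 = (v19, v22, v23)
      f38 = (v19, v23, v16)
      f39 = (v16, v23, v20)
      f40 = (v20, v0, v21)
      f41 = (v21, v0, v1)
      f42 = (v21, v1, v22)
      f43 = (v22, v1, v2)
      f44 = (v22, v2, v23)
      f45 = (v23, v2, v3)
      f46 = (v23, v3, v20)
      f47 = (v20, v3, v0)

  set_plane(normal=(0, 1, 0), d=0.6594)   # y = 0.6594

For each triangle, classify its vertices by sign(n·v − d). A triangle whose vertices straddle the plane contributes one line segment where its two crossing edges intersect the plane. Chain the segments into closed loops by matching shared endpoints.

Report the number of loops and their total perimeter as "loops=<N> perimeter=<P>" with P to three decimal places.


Straddling triangles (16 of 48):
  (v0,v4,v1) [-+-] → (2.20929, 0.6594, 0)–(1.89865, 0.6594, 0.310648)  len=0.4393
  (v1,v4,v5) [-++] → (1.89865, 0.6594, 0.310648)–(1.7693, 0.6594, 0.44)  len=0.1829
  (v1,v5,v2) [-+-] → (1.7693, 0.6594, 0.44)–(1.48512, 0.6594, 0.15582)  len=0.4019
  (v2,v5,v6) [-++] → (1.48512, 0.6594, 0.15582)–(1.32929, 0.6594, 0)  len=0.2204
  (v2,v6,v3) [-+-] → (1.32929, 0.6594, 0)–(1.57338, 0.6594, -0.244081)  len=0.3452
  (v3,v6,v7) [-++] → (1.57338, 0.6594, -0.244081)–(1.7693, 0.6594, -0.44)  len=0.2771
  (v3,v7,v0) [-+-] → (1.7693, 0.6594, -0.44)–(2.05348, 0.6594, -0.15582)  len=0.4019
  (v0,v7,v4) [-++] → (2.05348, 0.6594, -0.15582)–(2.20929, 0.6594, 0)  len=0.2204
  (v8,v12,v9) [+-+] → (-2.20929, 0.6594, 0)–(-2.05348, 0.6594, 0.15582)  len=0.2204
  (v9,v12,v13) [+--] → (-2.05348, 0.6594, 0.15582)–(-1.7693, 0.6594, 0.44)  len=0.4019
  (v9,v13,v10) [+-+] → (-1.7693, 0.6594, 0.44)–(-1.57338, 0.6594, 0.244081)  len=0.2771
  (v10,v13,v14) [+--] → (-1.57338, 0.6594, 0.244081)–(-1.32929, 0.6594, 0)  len=0.3452
  (v10,v14,v11) [+-+] → (-1.32929, 0.6594, 0)–(-1.48512, 0.6594, -0.15582)  len=0.2204
  (v11,v14,v15) [+--] → (-1.48512, 0.6594, -0.15582)–(-1.7693, 0.6594, -0.44)  len=0.4019
  (v11,v15,v8) [+-+] → (-1.7693, 0.6594, -0.44)–(-1.89865, 0.6594, -0.310648)  len=0.1829
  (v8,v15,v12) [+--] → (-1.89865, 0.6594, -0.310648)–(-2.20929, 0.6594, 0)  len=0.4393

Chained into 2 loop(s):
  loop 1: 8 segments, perimeter = 2.4890
  loop 2: 8 segments, perimeter = 2.4890
Total perimeter = 4.978

loops=2 perimeter=4.978


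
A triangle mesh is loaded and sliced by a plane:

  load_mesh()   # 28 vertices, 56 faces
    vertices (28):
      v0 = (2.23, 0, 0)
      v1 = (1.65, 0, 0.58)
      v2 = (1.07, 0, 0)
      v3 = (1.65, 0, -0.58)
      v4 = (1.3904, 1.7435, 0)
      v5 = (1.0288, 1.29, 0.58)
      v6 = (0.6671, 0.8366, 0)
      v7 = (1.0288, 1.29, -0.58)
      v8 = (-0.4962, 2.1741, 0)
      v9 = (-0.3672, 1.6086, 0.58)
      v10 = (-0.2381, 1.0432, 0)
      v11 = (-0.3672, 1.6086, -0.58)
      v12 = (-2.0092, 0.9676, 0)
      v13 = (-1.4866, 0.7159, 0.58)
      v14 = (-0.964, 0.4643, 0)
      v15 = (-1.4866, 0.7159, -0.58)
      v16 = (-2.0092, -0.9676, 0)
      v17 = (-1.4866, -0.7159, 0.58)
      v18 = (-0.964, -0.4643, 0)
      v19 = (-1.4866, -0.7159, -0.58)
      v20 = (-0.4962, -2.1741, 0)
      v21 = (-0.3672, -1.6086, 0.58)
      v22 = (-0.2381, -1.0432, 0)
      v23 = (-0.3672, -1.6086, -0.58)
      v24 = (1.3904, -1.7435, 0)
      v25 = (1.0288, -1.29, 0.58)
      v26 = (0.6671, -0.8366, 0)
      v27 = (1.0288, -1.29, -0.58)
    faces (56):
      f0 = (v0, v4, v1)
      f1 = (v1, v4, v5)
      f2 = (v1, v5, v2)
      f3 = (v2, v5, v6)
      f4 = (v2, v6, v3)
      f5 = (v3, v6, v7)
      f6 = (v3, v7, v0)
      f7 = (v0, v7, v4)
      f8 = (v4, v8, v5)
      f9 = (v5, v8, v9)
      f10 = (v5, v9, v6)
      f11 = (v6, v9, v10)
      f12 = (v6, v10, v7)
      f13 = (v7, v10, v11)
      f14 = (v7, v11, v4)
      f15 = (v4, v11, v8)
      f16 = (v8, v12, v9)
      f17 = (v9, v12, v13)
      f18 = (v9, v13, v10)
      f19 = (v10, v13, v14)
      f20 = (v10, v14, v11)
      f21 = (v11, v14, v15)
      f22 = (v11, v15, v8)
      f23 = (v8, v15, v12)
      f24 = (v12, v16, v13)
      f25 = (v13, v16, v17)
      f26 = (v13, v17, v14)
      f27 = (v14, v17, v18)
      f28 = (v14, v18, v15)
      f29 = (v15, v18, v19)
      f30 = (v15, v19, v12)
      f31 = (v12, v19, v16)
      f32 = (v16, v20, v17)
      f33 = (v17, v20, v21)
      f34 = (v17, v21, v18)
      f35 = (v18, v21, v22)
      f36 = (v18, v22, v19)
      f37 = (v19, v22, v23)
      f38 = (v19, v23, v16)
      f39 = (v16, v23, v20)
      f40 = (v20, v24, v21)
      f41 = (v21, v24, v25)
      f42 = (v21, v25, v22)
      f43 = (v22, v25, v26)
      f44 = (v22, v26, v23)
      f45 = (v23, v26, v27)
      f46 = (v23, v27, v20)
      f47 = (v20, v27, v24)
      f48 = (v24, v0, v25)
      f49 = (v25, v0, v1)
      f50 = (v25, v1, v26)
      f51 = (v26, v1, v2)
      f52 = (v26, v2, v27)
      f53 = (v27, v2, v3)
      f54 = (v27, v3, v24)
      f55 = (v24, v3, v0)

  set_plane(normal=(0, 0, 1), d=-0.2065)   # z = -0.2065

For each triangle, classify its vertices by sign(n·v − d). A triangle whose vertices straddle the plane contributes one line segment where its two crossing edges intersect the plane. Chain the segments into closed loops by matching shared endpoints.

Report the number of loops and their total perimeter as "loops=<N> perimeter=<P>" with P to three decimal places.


Straddling triangles (28 of 56):
  (v2,v6,v3) [++-] → (1.01705, 0.538742, -0.2065)–(1.2765, 0, -0.2065)  len=0.5980
  (v3,v6,v7) [-+-] → (1.01705, 0.538742, -0.2065)–(0.795878, 0.998026, -0.2065)  len=0.5098
  (v3,v7,v0) [--+] → (1.80233, 0.459284, -0.2065)–(2.0235, 0, -0.2065)  len=0.5098
  (v0,v7,v4) [+-+] → (1.80233, 0.459284, -0.2065)–(1.26166, 1.58204, -0.2065)  len=1.2462
  (v6,v10,v7) [++-] → (0.21296, 1.13107, -0.2065)–(0.795878, 0.998026, -0.2065)  len=0.5979
  (v7,v10,v11) [-+-] → (0.21296, 1.13107, -0.2065)–(-0.284064, 1.2445, -0.2065)  len=0.5098
  (v7,v11,v4) [--+] → (0.764634, 1.69547, -0.2065)–(1.26166, 1.58204, -0.2065)  len=0.5098
  (v4,v11,v8) [+-+] → (0.764634, 1.69547, -0.2065)–(-0.450272, 1.97276, -0.2065)  len=1.2461
  (v10,v14,v11) [++-] → (-0.751519, 0.87171, -0.2065)–(-0.284064, 1.2445, -0.2065)  len=0.5979
  (v11,v14,v15) [-+-] → (-0.751519, 0.87171, -0.2065)–(-1.15006, 0.553878, -0.2065)  len=0.5098
  (v11,v15,v8) [--+] → (-0.848817, 1.65493, -0.2065)–(-0.450272, 1.97276, -0.2065)  len=0.5098
  (v8,v15,v12) [+-+] → (-0.848817, 1.65493, -0.2065)–(-1.82314, 0.877986, -0.2065)  len=1.2462
  (v14,v18,v15) [++-] → (-1.15006, -0.0441081, -0.2065)–(-1.15006, 0.553878, -0.2065)  len=0.5980
  (v15,v18,v19) [-+-] → (-1.15006, -0.0441081, -0.2065)–(-1.15006, -0.553878, -0.2065)  len=0.5098
  (v15,v19,v12) [--+] → (-1.82314, 0.368216, -0.2065)–(-1.82314, 0.877986, -0.2065)  len=0.5098
  (v12,v19,v16) [+-+] → (-1.82314, 0.368216, -0.2065)–(-1.82314, -0.877986, -0.2065)  len=1.2462
  (v18,v22,v19) [++-] → (-0.682609, -0.92667, -0.2065)–(-1.15006, -0.553878, -0.2065)  len=0.5979
  (v19,v22,v23) [-+-] → (-0.682609, -0.92667, -0.2065)–(-0.284064, -1.2445, -0.2065)  len=0.5098
  (v19,v23,v16) [--+] → (-1.42459, -1.19582, -0.2065)–(-1.82314, -0.877986, -0.2065)  len=0.5098
  (v16,v23,v20) [+-+] → (-1.42459, -1.19582, -0.2065)–(-0.450272, -1.97276, -0.2065)  len=1.2462
  (v22,v26,v23) [++-] → (0.298854, -1.11146, -0.2065)–(-0.284064, -1.2445, -0.2065)  len=0.5979
  (v23,v26,v27) [-+-] → (0.298854, -1.11146, -0.2065)–(0.795878, -0.998026, -0.2065)  len=0.5098
  (v23,v27,v20) [--+] → (0.0467526, -1.85933, -0.2065)–(-0.450272, -1.97276, -0.2065)  len=0.5098
  (v20,v27,v24) [+-+] → (0.0467526, -1.85933, -0.2065)–(1.26166, -1.58204, -0.2065)  len=1.2461
  (v26,v2,v27) [++-] → (1.05533, -0.459284, -0.2065)–(0.795878, -0.998026, -0.2065)  len=0.5980
  (v27,v2,v3) [-+-] → (1.05533, -0.459284, -0.2065)–(1.2765, 0, -0.2065)  len=0.5098
  (v27,v3,v24) [--+] → (1.48283, -1.12275, -0.2065)–(1.26166, -1.58204, -0.2065)  len=0.5098
  (v24,v3,v0) [+-+] → (1.48283, -1.12275, -0.2065)–(2.0235, 0, -0.2065)  len=1.2462

Chained into 2 loop(s):
  loop 1: 14 segments, perimeter = 7.7540
  loop 2: 14 segments, perimeter = 12.2916
Total perimeter = 20.046

loops=2 perimeter=20.046
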